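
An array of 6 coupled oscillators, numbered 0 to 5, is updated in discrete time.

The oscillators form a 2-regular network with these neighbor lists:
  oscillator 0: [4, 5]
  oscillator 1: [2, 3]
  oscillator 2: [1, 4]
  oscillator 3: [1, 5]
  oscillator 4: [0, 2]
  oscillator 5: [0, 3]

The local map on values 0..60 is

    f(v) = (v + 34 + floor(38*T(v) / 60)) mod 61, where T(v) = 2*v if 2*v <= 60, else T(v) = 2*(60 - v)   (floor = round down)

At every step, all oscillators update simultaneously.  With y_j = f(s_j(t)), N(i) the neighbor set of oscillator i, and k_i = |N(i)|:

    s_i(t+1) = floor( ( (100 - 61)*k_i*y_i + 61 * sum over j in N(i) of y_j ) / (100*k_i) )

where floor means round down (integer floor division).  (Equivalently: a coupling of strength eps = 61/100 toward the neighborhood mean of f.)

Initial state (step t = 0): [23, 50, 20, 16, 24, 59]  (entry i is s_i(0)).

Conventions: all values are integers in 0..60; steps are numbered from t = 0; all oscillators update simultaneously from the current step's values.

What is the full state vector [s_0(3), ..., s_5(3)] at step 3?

Answer: [37, 27, 31, 29, 35, 33]

Derivation:
t=0: [23, 50, 20, 16, 24, 59]
t=1: [28, 21, 25, 24, 23, 23]
t=2: [29, 24, 25, 24, 29, 28]
t=3: [37, 27, 31, 29, 35, 33]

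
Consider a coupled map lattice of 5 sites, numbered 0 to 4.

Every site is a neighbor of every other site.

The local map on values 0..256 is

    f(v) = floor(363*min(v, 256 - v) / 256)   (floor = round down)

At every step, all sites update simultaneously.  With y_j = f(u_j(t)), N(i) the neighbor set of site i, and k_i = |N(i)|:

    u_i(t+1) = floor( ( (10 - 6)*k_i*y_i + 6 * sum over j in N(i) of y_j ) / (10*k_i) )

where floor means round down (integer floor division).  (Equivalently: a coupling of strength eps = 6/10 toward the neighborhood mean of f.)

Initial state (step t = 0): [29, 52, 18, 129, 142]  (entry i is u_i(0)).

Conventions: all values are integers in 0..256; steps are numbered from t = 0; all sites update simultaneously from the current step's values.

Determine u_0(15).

Answer: u_0(15) = 160

Derivation:
t=0: [29, 52, 18, 129, 142]
t=1: [82, 90, 78, 117, 112]
t=2: [130, 133, 128, 142, 140]
t=3: [173, 172, 173, 168, 169]
t=4: [119, 119, 119, 121, 120]
t=5: [168, 168, 168, 169, 169]
t=6: [123, 123, 123, 123, 123]
t=7: [174, 174, 174, 174, 174]
t=8: [116, 116, 116, 116, 116]
t=9: [164, 164, 164, 164, 164]
t=10: [130, 130, 130, 130, 130]
t=11: [178, 178, 178, 178, 178]
t=12: [110, 110, 110, 110, 110]
t=13: [155, 155, 155, 155, 155]
t=14: [143, 143, 143, 143, 143]
t=15: [160, 160, 160, 160, 160]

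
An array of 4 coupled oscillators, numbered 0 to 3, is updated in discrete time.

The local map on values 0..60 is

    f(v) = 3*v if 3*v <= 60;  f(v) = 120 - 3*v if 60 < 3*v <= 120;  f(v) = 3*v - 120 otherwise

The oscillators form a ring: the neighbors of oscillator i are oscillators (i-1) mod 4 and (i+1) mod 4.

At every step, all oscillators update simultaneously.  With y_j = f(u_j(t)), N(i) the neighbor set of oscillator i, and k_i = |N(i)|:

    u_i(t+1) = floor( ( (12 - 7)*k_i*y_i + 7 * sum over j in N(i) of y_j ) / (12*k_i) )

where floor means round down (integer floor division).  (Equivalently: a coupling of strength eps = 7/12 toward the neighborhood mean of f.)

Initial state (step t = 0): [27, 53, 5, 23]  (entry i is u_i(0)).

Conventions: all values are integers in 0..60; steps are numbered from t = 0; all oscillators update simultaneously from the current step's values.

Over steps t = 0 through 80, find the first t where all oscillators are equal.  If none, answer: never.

Simulating step by step:
t=0: [27, 53, 5, 23]  (not all equal)
t=1: [42, 32, 32, 37]  (not all equal)
t=2: [12, 18, 19, 12]  (not all equal)
t=3: [41, 49, 50, 42]  (not all equal)
t=4: [10, 20, 22, 12]  (not all equal)
t=5: [40, 49, 50, 39]  (not all equal)
t=6: [8, 20, 21, 10]  (not all equal)
t=7: [36, 48, 50, 36]  (not all equal)
t=8: [15, 22, 23, 17]  (not all equal)
t=9: [49, 50, 51, 49]  (not all equal)
t=10: [27, 30, 30, 28]  (not all equal)
t=11: [35, 32, 31, 35]  (not all equal)
t=12: [17, 22, 22, 18]  (not all equal)
t=13: [52, 53, 54, 53]  (not all equal)
t=14: [37, 39, 40, 39]  (not all equal)
t=15: [5, 3, 1, 3]  (not all equal)
t=16: [11, 9, 6, 9]  (not all equal)
t=17: [29, 26, 23, 26]  (not all equal)
t=18: [38, 42, 45, 42]  (not all equal)
t=19: [6, 8, 9, 8]  (not all equal)
t=20: [21, 23, 25, 23]  (not all equal)
t=21: [53, 51, 48, 51]  (not all equal)
t=22: [35, 32, 29, 32]  (not all equal)
t=23: [20, 24, 27, 24]  (not all equal)
t=24: [53, 48, 44, 48]  (not all equal)
t=25: [30, 24, 19, 24]  (not all equal)
t=26: [40, 45, 51, 45]  (not all equal)
t=27: [8, 15, 22, 15]  (not all equal)
t=28: [36, 41, 48, 41]  (not all equal)
t=29: [6, 11, 11, 11]  (not all equal)
t=30: [26, 28, 33, 28]  (not all equal)
t=31: [38, 33, 29, 33]  (not all equal)
t=32: [14, 20, 26, 20]  (not all equal)
t=33: [52, 49, 52, 49]  (not all equal)
t=34: [30, 32, 30, 32]  (not all equal)
t=35: [26, 27, 26, 27]  (not all equal)
t=36: [40, 40, 40, 40]  (all equal)

Answer: 36
Key observation: Synchronization is absorbing here: once all oscillators are equal they stay equal, and step 36 is the first all-equal step.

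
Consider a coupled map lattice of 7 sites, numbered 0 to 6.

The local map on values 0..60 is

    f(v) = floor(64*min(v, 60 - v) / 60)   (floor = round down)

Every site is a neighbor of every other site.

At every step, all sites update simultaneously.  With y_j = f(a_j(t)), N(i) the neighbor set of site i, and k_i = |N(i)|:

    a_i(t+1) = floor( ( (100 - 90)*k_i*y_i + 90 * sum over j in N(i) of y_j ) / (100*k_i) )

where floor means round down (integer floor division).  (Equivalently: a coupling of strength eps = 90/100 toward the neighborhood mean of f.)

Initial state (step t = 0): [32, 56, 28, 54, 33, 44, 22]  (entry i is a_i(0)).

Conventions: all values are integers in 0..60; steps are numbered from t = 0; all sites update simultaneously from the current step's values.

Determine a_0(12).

Answer: a_0(12) = 29

Derivation:
t=0: [32, 56, 28, 54, 33, 44, 22]
t=1: [18, 20, 18, 20, 19, 19, 19]
t=2: [20, 19, 20, 19, 20, 20, 20]
t=3: [20, 20, 20, 20, 20, 20, 20]
t=4: [21, 21, 21, 21, 21, 21, 21]
t=5: [22, 22, 22, 22, 22, 22, 22]
t=6: [23, 23, 23, 23, 23, 23, 23]
t=7: [24, 24, 24, 24, 24, 24, 24]
t=8: [25, 25, 25, 25, 25, 25, 25]
t=9: [26, 26, 26, 26, 26, 26, 26]
t=10: [27, 27, 27, 27, 27, 27, 27]
t=11: [28, 28, 28, 28, 28, 28, 28]
t=12: [29, 29, 29, 29, 29, 29, 29]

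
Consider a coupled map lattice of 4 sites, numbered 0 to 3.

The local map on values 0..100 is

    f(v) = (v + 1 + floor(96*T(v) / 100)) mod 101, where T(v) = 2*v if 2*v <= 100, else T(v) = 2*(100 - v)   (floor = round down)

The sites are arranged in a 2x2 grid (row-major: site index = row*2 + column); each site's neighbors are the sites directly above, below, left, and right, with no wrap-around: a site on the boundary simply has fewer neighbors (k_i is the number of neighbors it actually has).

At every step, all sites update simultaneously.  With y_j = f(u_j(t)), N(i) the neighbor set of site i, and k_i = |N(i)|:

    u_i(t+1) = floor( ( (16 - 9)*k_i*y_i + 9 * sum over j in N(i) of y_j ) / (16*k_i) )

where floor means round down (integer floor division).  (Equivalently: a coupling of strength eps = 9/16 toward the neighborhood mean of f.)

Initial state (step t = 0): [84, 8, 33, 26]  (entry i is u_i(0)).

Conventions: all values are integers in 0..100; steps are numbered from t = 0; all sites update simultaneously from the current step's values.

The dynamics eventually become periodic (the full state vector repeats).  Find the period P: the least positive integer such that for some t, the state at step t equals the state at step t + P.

Simulating step by step:
t=0: [84, 8, 33, 26]
t=1: [40, 35, 67, 67]
t=2: [16, 13, 26, 22]
t=3: [52, 48, 64, 60]
t=4: [39, 40, 36, 36]
t=5: [11, 12, 7, 8]
t=6: [30, 31, 25, 26]
t=7: [84, 85, 78, 79]
t=8: [15, 14, 18, 17]
t=9: [45, 44, 49, 48]
t=10: [33, 32, 38, 37]
t=11: [71, 70, 33, 32]
t=12: [46, 45, 76, 76]
t=13: [29, 29, 25, 24]
t=14: [81, 81, 76, 75]
t=15: [18, 18, 20, 21]
t=16: [54, 55, 58, 58]
t=17: [40, 40, 39, 38]
t=18: [15, 14, 13, 12]
t=19: [41, 40, 39, 37]
t=20: [16, 14, 13, 11]
t=21: [42, 40, 39, 36]
t=22: [17, 14, 13, 10]
t=23: [44, 40, 39, 35]
t=24: [20, 15, 14, 9]
t=25: [49, 43, 42, 35]
t=26: [32, 23, 22, 14]
t=27: [78, 67, 66, 55]
t=28: [25, 30, 30, 35]
t=29: [81, 59, 59, 50]
t=30: [28, 33, 33, 40]
t=31: [90, 70, 70, 61]
t=32: [19, 24, 24, 30]
t=33: [64, 71, 71, 78]
t=34: [29, 26, 26, 23]
t=35: [79, 76, 76, 72]
t=36: [20, 22, 22, 23]
t=37: [62, 64, 64, 66]
t=38: [33, 32, 32, 32]
t=39: [95, 94, 94, 94]
t=40: [4, 4, 4, 5]
t=41: [12, 12, 12, 13]
t=42: [36, 36, 36, 36]
t=43: [5, 5, 5, 5]
t=44: [15, 15, 15, 15]
t=45: [44, 44, 44, 44]
t=46: [28, 28, 28, 28]
t=47: [82, 82, 82, 82]
t=48: [16, 16, 16, 16]
t=49: [47, 47, 47, 47]
t=50: [37, 37, 37, 37]
t=51: [8, 8, 8, 8]
t=52: [24, 24, 24, 24]
t=53: [71, 71, 71, 71]
t=54: [26, 26, 26, 26]
t=55: [76, 76, 76, 76]
t=56: [22, 22, 22, 22]
t=57: [65, 65, 65, 65]
t=58: [32, 32, 32, 32]
t=59: [94, 94, 94, 94]
t=60: [5, 5, 5, 5]

Answer: 17
Key observation: The state at step 43, [5, 5, 5, 5], reappears at step 60 — and no state repeats earlier — so the cycle the system enters has period 17.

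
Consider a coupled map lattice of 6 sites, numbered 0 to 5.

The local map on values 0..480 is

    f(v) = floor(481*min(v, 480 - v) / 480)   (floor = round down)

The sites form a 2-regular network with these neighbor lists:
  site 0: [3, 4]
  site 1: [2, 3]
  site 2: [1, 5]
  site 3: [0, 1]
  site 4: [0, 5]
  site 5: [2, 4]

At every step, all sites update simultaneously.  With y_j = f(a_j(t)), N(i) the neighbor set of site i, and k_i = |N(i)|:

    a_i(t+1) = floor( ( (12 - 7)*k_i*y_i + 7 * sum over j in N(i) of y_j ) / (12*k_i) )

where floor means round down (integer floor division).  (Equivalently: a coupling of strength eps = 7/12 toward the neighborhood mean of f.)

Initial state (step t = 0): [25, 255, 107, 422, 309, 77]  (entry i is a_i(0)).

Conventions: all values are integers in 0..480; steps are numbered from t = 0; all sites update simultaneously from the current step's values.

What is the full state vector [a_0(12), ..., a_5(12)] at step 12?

Simulating step by step:
t=0: [25, 255, 107, 422, 309, 77]
t=1: [77, 141, 132, 97, 101, 113]
t=2: [89, 125, 129, 104, 97, 115]
t=3: [95, 120, 123, 105, 99, 113]
t=4: [99, 116, 119, 106, 101, 111]
t=5: [101, 113, 115, 106, 103, 110]
t=6: [103, 111, 112, 106, 104, 109]
t=7: [104, 109, 110, 106, 105, 108]
t=8: [104, 108, 109, 106, 105, 107]
t=9: [104, 107, 108, 106, 105, 107]
t=10: [104, 107, 107, 105, 105, 106]
t=11: [104, 106, 106, 105, 105, 106]
t=12: [104, 105, 106, 105, 105, 105]

Answer: [104, 105, 106, 105, 105, 105]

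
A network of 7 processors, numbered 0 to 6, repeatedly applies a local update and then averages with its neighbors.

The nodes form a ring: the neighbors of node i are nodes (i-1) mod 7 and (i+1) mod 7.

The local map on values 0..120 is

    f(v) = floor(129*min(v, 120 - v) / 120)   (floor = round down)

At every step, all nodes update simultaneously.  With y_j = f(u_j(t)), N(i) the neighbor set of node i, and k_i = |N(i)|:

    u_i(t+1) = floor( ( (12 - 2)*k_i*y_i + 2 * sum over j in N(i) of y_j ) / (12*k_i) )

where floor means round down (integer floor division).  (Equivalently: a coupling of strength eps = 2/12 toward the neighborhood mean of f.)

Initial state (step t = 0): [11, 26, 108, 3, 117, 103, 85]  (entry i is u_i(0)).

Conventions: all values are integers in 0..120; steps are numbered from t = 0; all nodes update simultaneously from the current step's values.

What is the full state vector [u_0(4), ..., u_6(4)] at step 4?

Answer: [21, 21, 12, 4, 6, 19, 30]

Derivation:
t=0: [11, 26, 108, 3, 117, 103, 85]
t=1: [14, 24, 12, 3, 4, 18, 33]
t=2: [17, 23, 12, 3, 5, 19, 32]
t=3: [19, 22, 12, 3, 6, 19, 31]
t=4: [21, 21, 12, 4, 6, 19, 30]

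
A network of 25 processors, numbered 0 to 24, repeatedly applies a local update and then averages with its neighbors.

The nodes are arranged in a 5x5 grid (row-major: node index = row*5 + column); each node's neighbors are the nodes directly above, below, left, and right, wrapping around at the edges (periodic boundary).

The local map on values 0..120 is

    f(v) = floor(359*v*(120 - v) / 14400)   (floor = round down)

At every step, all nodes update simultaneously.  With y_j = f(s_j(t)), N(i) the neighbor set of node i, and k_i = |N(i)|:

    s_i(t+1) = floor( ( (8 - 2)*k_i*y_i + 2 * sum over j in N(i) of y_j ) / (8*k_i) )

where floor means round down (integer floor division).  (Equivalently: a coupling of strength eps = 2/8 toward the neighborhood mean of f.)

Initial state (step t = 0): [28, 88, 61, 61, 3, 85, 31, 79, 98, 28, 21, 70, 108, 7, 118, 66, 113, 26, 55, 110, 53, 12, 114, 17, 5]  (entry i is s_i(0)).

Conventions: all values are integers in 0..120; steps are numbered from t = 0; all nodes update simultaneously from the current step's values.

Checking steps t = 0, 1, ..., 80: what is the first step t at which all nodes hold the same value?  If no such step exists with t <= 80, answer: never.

Answer: never
Key observation: The state at step 13 reappears at step 15 — the system is in a cycle of period 2 from step 13 on.  No step 0..15 is synchronized, and the cycle repeats forever, so no step up to 80 (or ever) has all nodes equal.

Derivation:
t=0: [28, 88, 61, 61, 3, 85, 31, 79, 98, 28, 21, 70, 108, 7, 118, 66, 113, 26, 55, 110, 53, 12, 114, 17, 5]  (not all equal)
t=1: [63, 68, 82, 78, 20, 70, 70, 75, 55, 56, 54, 75, 39, 25, 13, 77, 30, 54, 76, 32, 78, 36, 26, 45, 20]  (not all equal)
t=2: [85, 86, 77, 79, 56, 87, 86, 83, 86, 82, 83, 83, 78, 62, 44, 80, 70, 84, 81, 68, 79, 74, 65, 80, 54]  (not all equal)
t=3: [75, 73, 81, 80, 86, 71, 72, 76, 74, 77, 76, 76, 80, 86, 82, 79, 84, 77, 79, 86, 80, 83, 86, 80, 87]  (not all equal)
t=4: [83, 84, 78, 78, 73, 85, 85, 82, 82, 81, 82, 82, 79, 74, 77, 79, 76, 80, 79, 73, 78, 76, 73, 78, 72]  (not all equal)
t=5: [76, 75, 80, 81, 83, 74, 74, 77, 77, 78, 77, 77, 79, 82, 81, 80, 82, 79, 80, 84, 81, 82, 84, 81, 85]  (not all equal)
t=6: [82, 83, 79, 78, 76, 83, 83, 81, 81, 80, 81, 81, 80, 77, 78, 78, 77, 79, 78, 75, 78, 77, 75, 77, 74]  (not all equal)
t=7: [77, 76, 79, 80, 82, 76, 76, 78, 78, 79, 78, 78, 79, 81, 80, 81, 81, 80, 81, 83, 81, 81, 83, 82, 83]  (not all equal)
t=8: [81, 82, 79, 78, 77, 82, 82, 81, 80, 80, 80, 80, 79, 78, 78, 78, 78, 78, 77, 76, 78, 78, 76, 77, 76]  (not all equal)
t=9: [78, 77, 79, 80, 81, 77, 77, 78, 79, 79, 79, 79, 79, 80, 80, 81, 80, 81, 81, 82, 80, 80, 82, 82, 82]  (not all equal)
t=10: [80, 81, 79, 78, 78, 81, 81, 80, 79, 79, 79, 80, 79, 79, 79, 78, 78, 78, 77, 77, 78, 79, 77, 77, 77]  (not all equal)
t=11: [79, 78, 80, 80, 80, 78, 78, 79, 80, 79, 79, 79, 79, 80, 80, 81, 80, 81, 81, 81, 80, 80, 81, 81, 81]  (not all equal)
t=12: [80, 80, 79, 78, 79, 80, 80, 79, 79, 79, 79, 80, 79, 79, 79, 78, 78, 78, 78, 78, 78, 79, 78, 78, 78]  (not all equal)
t=13: [79, 79, 80, 80, 80, 79, 79, 79, 80, 79, 79, 79, 80, 80, 80, 80, 80, 80, 80, 80, 80, 80, 80, 81, 80]  (not all equal)
t=14: [79, 79, 79, 78, 79, 80, 80, 79, 79, 79, 79, 79, 79, 79, 79, 79, 79, 79, 78, 79, 79, 79, 78, 78, 78]  (not all equal)
t=15: [79, 79, 80, 80, 80, 79, 79, 79, 80, 79, 79, 79, 80, 80, 80, 80, 80, 80, 80, 80, 80, 80, 80, 81, 80]  (not all equal)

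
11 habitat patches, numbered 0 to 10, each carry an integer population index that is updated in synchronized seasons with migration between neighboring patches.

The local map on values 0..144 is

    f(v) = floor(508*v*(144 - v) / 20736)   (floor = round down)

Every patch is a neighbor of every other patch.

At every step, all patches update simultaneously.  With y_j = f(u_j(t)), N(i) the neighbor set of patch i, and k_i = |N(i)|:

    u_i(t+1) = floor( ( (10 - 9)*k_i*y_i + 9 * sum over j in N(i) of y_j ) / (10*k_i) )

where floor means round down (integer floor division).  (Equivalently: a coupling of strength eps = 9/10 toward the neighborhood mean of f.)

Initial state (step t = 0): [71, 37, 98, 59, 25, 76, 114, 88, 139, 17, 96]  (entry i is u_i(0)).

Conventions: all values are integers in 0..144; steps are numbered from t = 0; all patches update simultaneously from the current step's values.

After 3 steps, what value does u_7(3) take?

Answer: u_7(3) = 81

Derivation:
t=0: [71, 37, 98, 59, 25, 76, 114, 88, 139, 17, 96]
t=1: [94, 94, 94, 94, 93, 94, 94, 94, 93, 93, 94]
t=2: [115, 115, 115, 115, 115, 115, 115, 115, 115, 115, 115]
t=3: [81, 81, 81, 81, 81, 81, 81, 81, 81, 81, 81]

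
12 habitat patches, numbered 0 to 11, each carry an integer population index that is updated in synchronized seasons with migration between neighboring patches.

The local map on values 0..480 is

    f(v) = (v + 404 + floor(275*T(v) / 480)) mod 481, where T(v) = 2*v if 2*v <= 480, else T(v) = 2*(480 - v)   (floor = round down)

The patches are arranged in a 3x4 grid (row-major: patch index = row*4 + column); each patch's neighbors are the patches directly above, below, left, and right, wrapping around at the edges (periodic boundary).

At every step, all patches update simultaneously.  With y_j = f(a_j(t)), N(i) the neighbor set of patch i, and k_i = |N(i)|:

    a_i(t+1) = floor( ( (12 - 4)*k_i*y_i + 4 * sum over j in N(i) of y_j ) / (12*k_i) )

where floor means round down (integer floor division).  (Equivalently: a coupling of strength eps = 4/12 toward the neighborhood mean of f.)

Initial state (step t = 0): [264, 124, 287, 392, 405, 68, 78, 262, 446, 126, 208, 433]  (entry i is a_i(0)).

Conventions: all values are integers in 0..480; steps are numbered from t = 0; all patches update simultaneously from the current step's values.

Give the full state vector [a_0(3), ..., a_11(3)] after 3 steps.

Simulating step by step:
t=0: [264, 124, 287, 392, 405, 68, 78, 262, 446, 126, 208, 433]
t=1: [408, 219, 375, 419, 387, 119, 168, 399, 392, 214, 339, 408]
t=2: [411, 377, 404, 412, 395, 241, 308, 402, 412, 372, 406, 413]
t=3: [413, 418, 415, 412, 416, 431, 425, 414, 412, 418, 414, 412]

Answer: [413, 418, 415, 412, 416, 431, 425, 414, 412, 418, 414, 412]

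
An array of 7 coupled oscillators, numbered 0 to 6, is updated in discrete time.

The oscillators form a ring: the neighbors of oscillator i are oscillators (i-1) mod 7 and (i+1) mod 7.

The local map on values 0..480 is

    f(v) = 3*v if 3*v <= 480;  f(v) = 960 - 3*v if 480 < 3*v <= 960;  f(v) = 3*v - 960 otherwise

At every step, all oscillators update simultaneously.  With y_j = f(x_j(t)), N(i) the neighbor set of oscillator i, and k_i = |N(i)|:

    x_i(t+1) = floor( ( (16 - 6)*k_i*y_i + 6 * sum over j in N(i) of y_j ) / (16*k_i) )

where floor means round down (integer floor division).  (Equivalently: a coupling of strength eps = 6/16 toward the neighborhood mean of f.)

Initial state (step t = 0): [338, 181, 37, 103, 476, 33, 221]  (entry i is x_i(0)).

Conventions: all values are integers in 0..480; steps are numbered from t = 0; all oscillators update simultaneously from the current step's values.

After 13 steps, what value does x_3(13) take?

Answer: x_3(13) = 203

Derivation:
t=0: [338, 181, 37, 103, 476, 33, 221]
t=1: [167, 291, 205, 301, 369, 205, 214]
t=2: [362, 205, 242, 127, 167, 302, 349]
t=3: [159, 283, 282, 368, 368, 136, 88]
t=4: [368, 180, 119, 138, 193, 331, 330]
t=5: [174, 356, 379, 397, 321, 97, 51]
t=6: [322, 182, 174, 178, 99, 211, 232]
t=7: [130, 342, 431, 404, 326, 309, 227]
t=8: [308, 176, 267, 223, 64, 76, 253]
t=9: [141, 306, 234, 247, 217, 216, 175]
t=10: [353, 153, 210, 243, 292, 334, 409]
t=11: [198, 367, 335, 222, 103, 92, 193]
t=12: [326, 165, 109, 250, 300, 301, 358]
t=13: [119, 355, 330, 203, 87, 68, 85]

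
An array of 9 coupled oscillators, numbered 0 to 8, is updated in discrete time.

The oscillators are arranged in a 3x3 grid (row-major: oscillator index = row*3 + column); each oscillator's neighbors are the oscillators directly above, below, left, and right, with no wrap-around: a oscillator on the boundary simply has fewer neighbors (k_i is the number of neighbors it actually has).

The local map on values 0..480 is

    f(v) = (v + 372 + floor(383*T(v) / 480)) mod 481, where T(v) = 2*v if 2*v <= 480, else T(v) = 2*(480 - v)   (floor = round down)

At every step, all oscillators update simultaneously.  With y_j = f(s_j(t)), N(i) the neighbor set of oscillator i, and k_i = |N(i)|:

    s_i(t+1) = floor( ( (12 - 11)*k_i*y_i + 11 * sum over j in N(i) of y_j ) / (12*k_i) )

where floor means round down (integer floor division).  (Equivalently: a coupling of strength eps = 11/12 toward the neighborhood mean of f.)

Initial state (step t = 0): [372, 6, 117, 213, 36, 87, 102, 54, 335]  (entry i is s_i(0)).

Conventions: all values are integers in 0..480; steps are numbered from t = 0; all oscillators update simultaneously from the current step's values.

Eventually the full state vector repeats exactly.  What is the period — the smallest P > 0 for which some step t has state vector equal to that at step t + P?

Simulating step by step:
t=0: [372, 6, 117, 213, 36, 87, 102, 54, 335]
t=1: [416, 366, 246, 359, 262, 350, 230, 331, 105]
t=2: [437, 176, 408, 169, 411, 101, 414, 96, 429]
t=3: [342, 402, 263, 399, 256, 387, 249, 385, 167]
t=4: [420, 186, 387, 188, 388, 147, 390, 149, 417]
t=5: [378, 415, 331, 415, 333, 407, 336, 407, 285]
t=6: [410, 445, 415, 445, 415, 316, 415, 315, 380]
t=7: [392, 408, 427, 408, 428, 420, 428, 420, 465]
t=8: [413, 409, 408, 408, 408, 395, 408, 394, 403]
t=9: [412, 412, 416, 412, 416, 414, 417, 414, 421]
t=10: [411, 409, 410, 409, 410, 408, 410, 407, 409]
t=11: [412, 412, 412, 412, 413, 412, 413, 412, 413]
t=12: [411, 410, 411, 410, 410, 410, 410, 410, 410]
t=13: [412, 412, 412, 412, 412, 412, 412, 412, 412]
t=14: [411, 411, 411, 411, 411, 411, 411, 411, 411]
t=15: [412, 412, 412, 412, 412, 412, 412, 412, 412]

Answer: 2
Key observation: The state at step 13, [412, 412, 412, 412, 412, 412, 412, 412, 412], reappears at step 15 — and no state repeats earlier — so the cycle the system enters has period 2.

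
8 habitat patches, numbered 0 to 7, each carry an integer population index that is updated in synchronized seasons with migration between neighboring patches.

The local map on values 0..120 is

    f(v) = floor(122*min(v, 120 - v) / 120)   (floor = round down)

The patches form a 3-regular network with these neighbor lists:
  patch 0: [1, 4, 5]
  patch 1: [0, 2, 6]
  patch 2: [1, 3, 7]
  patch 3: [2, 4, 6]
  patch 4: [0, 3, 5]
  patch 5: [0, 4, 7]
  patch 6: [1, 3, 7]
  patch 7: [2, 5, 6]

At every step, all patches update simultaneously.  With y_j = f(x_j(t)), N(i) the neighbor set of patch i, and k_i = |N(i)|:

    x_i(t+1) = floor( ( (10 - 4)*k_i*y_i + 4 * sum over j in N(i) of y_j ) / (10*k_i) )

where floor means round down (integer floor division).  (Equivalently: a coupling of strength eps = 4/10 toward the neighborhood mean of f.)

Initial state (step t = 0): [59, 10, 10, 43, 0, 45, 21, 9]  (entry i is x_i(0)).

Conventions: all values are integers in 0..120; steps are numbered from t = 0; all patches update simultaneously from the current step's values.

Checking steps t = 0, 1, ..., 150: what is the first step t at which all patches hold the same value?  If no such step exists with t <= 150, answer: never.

Answer: 13
Key observation: Synchronization is absorbing here: once all patches are equal they stay equal, and step 13 is the first all-equal step.

Derivation:
t=0: [59, 10, 10, 43, 0, 45, 21, 9]  (not all equal)
t=1: [42, 18, 14, 29, 19, 36, 20, 15]  (not all equal)
t=2: [34, 20, 16, 24, 25, 31, 20, 18]  (not all equal)
t=3: [30, 21, 17, 22, 26, 28, 20, 19]  (not all equal)
t=4: [28, 21, 18, 21, 26, 26, 20, 20]  (not all equal)
t=5: [26, 21, 19, 21, 25, 25, 20, 20]  (not all equal)
t=6: [25, 21, 19, 21, 24, 24, 20, 20]  (not all equal)
t=7: [24, 21, 19, 21, 23, 23, 20, 20]  (not all equal)
t=8: [23, 21, 19, 20, 22, 22, 20, 20]  (not all equal)
t=9: [22, 20, 19, 20, 21, 21, 20, 20]  (not all equal)
t=10: [21, 20, 19, 20, 21, 21, 20, 20]  (not all equal)
t=11: [20, 20, 19, 20, 20, 20, 20, 20]  (not all equal)
t=12: [20, 19, 19, 19, 20, 20, 20, 19]  (not all equal)
t=13: [19, 19, 19, 19, 19, 19, 19, 19]  (all equal)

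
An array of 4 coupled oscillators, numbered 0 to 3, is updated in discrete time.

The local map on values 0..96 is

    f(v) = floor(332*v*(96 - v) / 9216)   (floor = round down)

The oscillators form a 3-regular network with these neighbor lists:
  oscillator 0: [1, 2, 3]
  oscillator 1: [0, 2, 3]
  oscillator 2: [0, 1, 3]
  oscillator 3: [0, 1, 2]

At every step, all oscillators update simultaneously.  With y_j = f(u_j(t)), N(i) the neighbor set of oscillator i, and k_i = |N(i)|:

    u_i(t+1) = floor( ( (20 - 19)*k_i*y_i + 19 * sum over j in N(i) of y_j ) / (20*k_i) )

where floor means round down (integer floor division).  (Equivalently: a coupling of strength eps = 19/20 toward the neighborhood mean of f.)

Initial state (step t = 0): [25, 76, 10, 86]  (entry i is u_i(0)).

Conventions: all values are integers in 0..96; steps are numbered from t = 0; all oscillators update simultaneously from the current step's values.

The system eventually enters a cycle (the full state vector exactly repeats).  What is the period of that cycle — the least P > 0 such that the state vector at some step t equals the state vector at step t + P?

Answer: 4
Key observation: The state at step 4, [81, 81, 81, 81], reappears at step 8 — and no state repeats earlier — so the cycle the system enters has period 4.

Derivation:
t=0: [25, 76, 10, 86]
t=1: [39, 41, 48, 48]
t=2: [82, 81, 81, 81]
t=3: [42, 42, 42, 42]
t=4: [81, 81, 81, 81]
t=5: [43, 43, 43, 43]
t=6: [82, 82, 82, 82]
t=7: [41, 41, 41, 41]
t=8: [81, 81, 81, 81]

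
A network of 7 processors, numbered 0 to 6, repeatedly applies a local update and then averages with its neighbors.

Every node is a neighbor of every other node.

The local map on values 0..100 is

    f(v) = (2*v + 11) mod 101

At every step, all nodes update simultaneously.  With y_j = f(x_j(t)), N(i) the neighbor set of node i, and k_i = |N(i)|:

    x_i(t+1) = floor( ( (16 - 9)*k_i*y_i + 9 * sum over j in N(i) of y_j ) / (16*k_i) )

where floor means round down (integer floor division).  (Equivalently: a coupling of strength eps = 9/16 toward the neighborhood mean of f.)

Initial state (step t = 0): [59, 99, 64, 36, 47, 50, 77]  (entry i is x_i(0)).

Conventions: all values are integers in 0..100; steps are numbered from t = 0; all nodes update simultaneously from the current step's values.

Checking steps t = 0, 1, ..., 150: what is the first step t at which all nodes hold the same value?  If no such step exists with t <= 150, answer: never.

Simulating step by step:
t=0: [59, 99, 64, 36, 47, 50, 77]  (not all equal)
t=1: [31, 24, 35, 50, 23, 25, 43]  (not all equal)
t=2: [66, 61, 68, 44, 60, 62, 74]  (not all equal)
t=3: [46, 42, 47, 66, 42, 43, 51]  (not all equal)
t=4: [33, 65, 33, 46, 65, 65, 36]  (not all equal)
t=5: [60, 47, 60, 34, 47, 47, 62]  (not all equal)
t=6: [27, 18, 27, 44, 18, 18, 29]  (not all equal)
t=7: [63, 57, 63, 75, 57, 57, 64]  (not all equal)
t=8: [35, 30, 35, 43, 30, 30, 35]  (not all equal)
t=9: [79, 76, 79, 85, 76, 76, 79]  (not all equal)
t=10: [67, 65, 67, 71, 65, 65, 67]  (not all equal)
t=11: [43, 42, 43, 46, 42, 42, 43]  (not all equal)
t=12: [87, 86, 87, 54, 86, 86, 87]  (not all equal)
t=13: [77, 76, 77, 54, 76, 76, 77]  (not all equal)
t=14: [59, 58, 59, 43, 58, 58, 59]  (not all equal)
t=15: [33, 33, 33, 57, 33, 33, 33]  (not all equal)
t=16: [72, 72, 72, 53, 72, 72, 72]  (not all equal)
t=17: [50, 50, 50, 37, 50, 50, 50]  (not all equal)
t=18: [17, 17, 17, 42, 17, 17, 17]  (not all equal)
t=19: [49, 49, 49, 66, 49, 49, 49]  (not all equal)
t=20: [11, 11, 11, 22, 11, 11, 11]  (not all equal)
t=21: [35, 35, 35, 42, 35, 35, 35]  (not all equal)
t=22: [82, 82, 82, 87, 82, 82, 82]  (not all equal)
t=23: [74, 74, 74, 78, 74, 74, 74]  (not all equal)
t=24: [58, 58, 58, 61, 58, 58, 58]  (not all equal)
t=25: [26, 26, 26, 28, 26, 26, 26]  (not all equal)
t=26: [63, 63, 63, 64, 63, 63, 63]  (not all equal)
t=27: [36, 36, 36, 36, 36, 36, 36]  (all equal)

Answer: 27
Key observation: Synchronization is absorbing here: once all nodes are equal they stay equal, and step 27 is the first all-equal step.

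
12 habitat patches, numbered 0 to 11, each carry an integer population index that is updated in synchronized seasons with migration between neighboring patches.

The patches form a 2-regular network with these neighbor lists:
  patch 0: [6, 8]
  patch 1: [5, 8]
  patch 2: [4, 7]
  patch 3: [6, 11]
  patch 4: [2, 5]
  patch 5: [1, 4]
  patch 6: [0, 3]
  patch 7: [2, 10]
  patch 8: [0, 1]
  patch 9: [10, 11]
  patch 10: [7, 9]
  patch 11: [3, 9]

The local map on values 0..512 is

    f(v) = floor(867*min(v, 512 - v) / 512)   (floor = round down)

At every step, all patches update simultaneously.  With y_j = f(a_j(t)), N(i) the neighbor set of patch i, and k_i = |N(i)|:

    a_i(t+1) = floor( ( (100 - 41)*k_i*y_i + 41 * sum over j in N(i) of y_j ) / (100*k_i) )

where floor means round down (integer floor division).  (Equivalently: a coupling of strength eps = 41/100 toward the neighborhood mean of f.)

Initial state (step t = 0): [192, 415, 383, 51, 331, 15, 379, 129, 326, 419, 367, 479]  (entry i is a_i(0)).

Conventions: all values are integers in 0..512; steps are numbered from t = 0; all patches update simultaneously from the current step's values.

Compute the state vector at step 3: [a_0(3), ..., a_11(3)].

Simulating step by step:
t=0: [192, 415, 383, 51, 331, 15, 379, 129, 326, 419, 367, 479]
t=1: [302, 166, 236, 108, 230, 111, 217, 223, 285, 154, 221, 82]
t=2: [363, 282, 392, 210, 349, 247, 326, 380, 356, 258, 351, 172]
t=3: [267, 369, 222, 333, 290, 382, 309, 228, 287, 369, 294, 332]

Answer: [267, 369, 222, 333, 290, 382, 309, 228, 287, 369, 294, 332]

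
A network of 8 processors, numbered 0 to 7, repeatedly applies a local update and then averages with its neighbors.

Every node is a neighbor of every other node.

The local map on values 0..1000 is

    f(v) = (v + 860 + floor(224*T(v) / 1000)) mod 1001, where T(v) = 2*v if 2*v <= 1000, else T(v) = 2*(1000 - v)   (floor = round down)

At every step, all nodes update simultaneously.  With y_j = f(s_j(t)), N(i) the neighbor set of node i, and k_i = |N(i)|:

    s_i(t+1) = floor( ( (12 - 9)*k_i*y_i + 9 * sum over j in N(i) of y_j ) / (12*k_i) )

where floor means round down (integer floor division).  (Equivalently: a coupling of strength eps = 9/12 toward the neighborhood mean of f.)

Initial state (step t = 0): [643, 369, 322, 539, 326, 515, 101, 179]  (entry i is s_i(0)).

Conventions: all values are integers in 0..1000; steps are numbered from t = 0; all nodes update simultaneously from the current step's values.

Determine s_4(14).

Answer: s_4(14) = 684

Derivation:
t=0: [643, 369, 322, 539, 326, 515, 101, 179]
t=1: [418, 380, 370, 410, 371, 408, 325, 341]
t=2: [413, 406, 403, 412, 404, 411, 394, 397]
t=3: [446, 445, 444, 446, 444, 446, 442, 443]
t=4: [502, 502, 501, 502, 501, 502, 501, 501]
t=5: [583, 583, 583, 583, 583, 583, 583, 583]
t=6: [628, 628, 628, 628, 628, 628, 628, 628]
t=7: [653, 653, 653, 653, 653, 653, 653, 653]
t=8: [667, 667, 667, 667, 667, 667, 667, 667]
t=9: [675, 675, 675, 675, 675, 675, 675, 675]
t=10: [679, 679, 679, 679, 679, 679, 679, 679]
t=11: [681, 681, 681, 681, 681, 681, 681, 681]
t=12: [682, 682, 682, 682, 682, 682, 682, 682]
t=13: [683, 683, 683, 683, 683, 683, 683, 683]
t=14: [684, 684, 684, 684, 684, 684, 684, 684]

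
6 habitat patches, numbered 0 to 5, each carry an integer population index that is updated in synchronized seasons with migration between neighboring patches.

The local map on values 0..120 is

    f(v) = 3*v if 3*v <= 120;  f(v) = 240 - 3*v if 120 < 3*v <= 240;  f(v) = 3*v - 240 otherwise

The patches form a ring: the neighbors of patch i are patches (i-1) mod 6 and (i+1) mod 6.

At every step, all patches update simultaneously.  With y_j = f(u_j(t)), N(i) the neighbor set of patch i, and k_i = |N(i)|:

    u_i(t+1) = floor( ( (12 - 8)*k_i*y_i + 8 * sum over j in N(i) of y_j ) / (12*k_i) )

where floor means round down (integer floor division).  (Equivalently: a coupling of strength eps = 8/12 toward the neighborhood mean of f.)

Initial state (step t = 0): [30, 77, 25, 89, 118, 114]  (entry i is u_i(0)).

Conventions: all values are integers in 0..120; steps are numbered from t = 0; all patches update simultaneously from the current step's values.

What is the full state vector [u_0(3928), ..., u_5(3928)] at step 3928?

Simulating step by step:
t=0: [30, 77, 25, 89, 118, 114]
t=1: [67, 58, 37, 72, 81, 102]
t=2: [57, 72, 67, 46, 31, 36]
t=3: [67, 44, 55, 78, 101, 90]
t=4: [59, 74, 63, 48, 33, 44]
t=5: [63, 44, 55, 82, 101, 90]
t=6: [63, 78, 63, 48, 33, 48]
t=7: [51, 36, 51, 82, 97, 82]
t=8: [67, 94, 67, 48, 21, 48]
t=9: [59, 40, 59, 66, 85, 66]
t=10: [75, 82, 75, 40, 33, 40]
t=11: [47, 12, 47, 78, 113, 78]
t=12: [47, 78, 47, 68, 37, 68]
t=13: [47, 68, 47, 82, 61, 82]
t=14: [47, 78, 47, 54, 23, 54]
t=15: [61, 68, 61, 82, 75, 82]
t=16: [33, 50, 33, 26, 9, 26]
t=17: [89, 96, 89, 68, 61, 68]
t=18: [37, 34, 37, 40, 43, 40]
t=19: [111, 108, 111, 114, 117, 114]
t=20: [93, 90, 93, 102, 105, 102]
t=21: [45, 36, 45, 60, 69, 60]
t=22: [91, 106, 91, 66, 51, 66]
t=23: [51, 48, 51, 54, 57, 54]
t=24: [87, 90, 87, 78, 75, 78]
t=25: [19, 24, 19, 14, 9, 14]
t=26: [57, 62, 57, 42, 37, 42]
t=27: [79, 64, 79, 98, 113, 98]
t=28: [35, 18, 35, 52, 69, 52]
t=29: [81, 88, 81, 74, 67, 74]
t=30: [15, 10, 15, 20, 25, 20]
t=31: [45, 40, 45, 60, 65, 60]
t=32: [95, 110, 95, 70, 55, 70]
t=33: [55, 60, 55, 50, 45, 50]
t=34: [75, 70, 75, 90, 95, 90]
t=35: [25, 20, 25, 30, 35, 30]
t=36: [75, 70, 75, 90, 95, 90]

Answer: [75, 70, 75, 90, 95, 90]
Key observation: The state at step 34, [75, 70, 75, 90, 95, 90], reappears at step 36: the system is in a cycle of period 2 from step 34 on.  Therefore the state at step 3928 equals the state at step 34 + ((3928 - 34) mod 2) = 34, which is [75, 70, 75, 90, 95, 90].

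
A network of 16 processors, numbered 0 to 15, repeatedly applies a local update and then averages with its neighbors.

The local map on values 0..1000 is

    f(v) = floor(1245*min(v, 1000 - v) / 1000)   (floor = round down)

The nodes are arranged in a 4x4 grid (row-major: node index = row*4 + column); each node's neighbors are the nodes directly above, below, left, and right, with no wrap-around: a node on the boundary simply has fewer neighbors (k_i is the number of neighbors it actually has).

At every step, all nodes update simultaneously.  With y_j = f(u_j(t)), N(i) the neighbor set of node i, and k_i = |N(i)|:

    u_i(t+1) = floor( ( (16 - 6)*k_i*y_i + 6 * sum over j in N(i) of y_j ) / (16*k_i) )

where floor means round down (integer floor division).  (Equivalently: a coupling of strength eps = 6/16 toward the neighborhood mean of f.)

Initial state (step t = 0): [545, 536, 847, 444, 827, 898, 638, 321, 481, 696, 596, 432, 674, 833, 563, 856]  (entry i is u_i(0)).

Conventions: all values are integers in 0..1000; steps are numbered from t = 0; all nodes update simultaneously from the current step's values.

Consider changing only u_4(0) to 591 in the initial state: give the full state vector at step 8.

Simulating step by step:
t=0: [545, 536, 847, 444, 591, 898, 638, 321, 481, 696, 596, 432, 674, 833, 563, 856]
t=1: [557, 470, 316, 455, 479, 258, 395, 441, 535, 370, 492, 470, 404, 295, 451, 314]
t=2: [565, 523, 450, 530, 553, 400, 482, 548, 556, 463, 579, 559, 490, 419, 521, 458]
t=3: [553, 570, 572, 576, 546, 529, 576, 568, 562, 556, 545, 550, 582, 548, 574, 570]
t=4: [553, 543, 531, 529, 564, 570, 537, 537, 545, 556, 557, 554, 532, 551, 539, 538]
t=5: [555, 564, 580, 583, 545, 544, 570, 574, 563, 552, 555, 559, 574, 562, 568, 570]
t=6: [554, 544, 525, 521, 561, 560, 538, 531, 546, 555, 550, 545, 535, 543, 539, 538]
t=7: [555, 566, 586, 592, 549, 552, 573, 581, 562, 556, 562, 568, 573, 568, 571, 572]
t=8: [552, 540, 519, 511, 557, 552, 532, 522, 546, 549, 542, 535, 534, 537, 535, 533]

Answer: [552, 540, 519, 511, 557, 552, 532, 522, 546, 549, 542, 535, 534, 537, 535, 533]
Key observation: This trace re-runs the system from the modified initial state.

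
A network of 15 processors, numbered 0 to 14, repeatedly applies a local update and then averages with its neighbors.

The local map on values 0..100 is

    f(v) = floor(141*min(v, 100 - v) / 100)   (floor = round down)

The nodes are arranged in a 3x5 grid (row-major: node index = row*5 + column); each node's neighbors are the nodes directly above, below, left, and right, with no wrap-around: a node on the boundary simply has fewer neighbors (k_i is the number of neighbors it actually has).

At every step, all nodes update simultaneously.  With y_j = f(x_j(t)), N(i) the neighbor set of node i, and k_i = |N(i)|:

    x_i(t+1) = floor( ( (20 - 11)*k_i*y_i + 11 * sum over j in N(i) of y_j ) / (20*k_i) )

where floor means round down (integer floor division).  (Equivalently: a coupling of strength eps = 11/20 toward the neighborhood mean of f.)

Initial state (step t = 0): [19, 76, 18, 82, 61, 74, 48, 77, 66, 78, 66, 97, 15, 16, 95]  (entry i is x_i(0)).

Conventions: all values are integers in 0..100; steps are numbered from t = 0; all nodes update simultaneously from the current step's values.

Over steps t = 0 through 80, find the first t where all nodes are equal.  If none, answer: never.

Answer: 19
Key observation: Synchronization is absorbing here: once all nodes are equal they stay equal, and step 19 is the first all-equal step.

Derivation:
t=0: [19, 76, 18, 82, 61, 74, 48, 77, 66, 78, 66, 97, 15, 16, 95]  (not all equal)
t=1: [30, 36, 27, 34, 39, 41, 44, 36, 36, 33, 32, 26, 20, 23, 17]  (not all equal)
t=2: [48, 48, 44, 47, 49, 52, 54, 46, 46, 43, 45, 40, 34, 32, 31]  (not all equal)
t=3: [67, 65, 64, 65, 65, 65, 63, 61, 61, 59, 62, 57, 51, 48, 48]  (not all equal)
t=4: [47, 49, 50, 50, 51, 49, 52, 55, 55, 56, 53, 58, 64, 64, 64]  (not all equal)
t=5: [67, 68, 68, 68, 67, 67, 65, 62, 62, 61, 64, 60, 54, 52, 53]  (not all equal)
t=6: [45, 45, 46, 46, 47, 47, 49, 52, 53, 54, 50, 55, 61, 63, 62]  (not all equal)
t=7: [63, 64, 64, 64, 64, 66, 66, 64, 63, 62, 66, 63, 57, 55, 55]  (not all equal)
t=8: [50, 49, 50, 50, 50, 47, 48, 51, 53, 54, 48, 51, 57, 60, 60]  (not all equal)
t=9: [68, 69, 69, 69, 68, 67, 67, 67, 65, 64, 67, 66, 62, 58, 58]  (not all equal)
t=10: [44, 43, 43, 44, 45, 45, 45, 46, 49, 50, 46, 47, 51, 56, 56]  (not all equal)
t=11: [61, 60, 61, 63, 64, 63, 63, 64, 66, 67, 64, 65, 66, 64, 64]  (not all equal)
t=12: [54, 54, 53, 51, 49, 52, 51, 50, 48, 47, 50, 49, 48, 48, 48]  (not all equal)
t=13: [64, 65, 66, 68, 68, 67, 68, 68, 67, 66, 68, 68, 67, 67, 66]  (not all equal)
t=14: [48, 48, 46, 45, 45, 46, 45, 45, 45, 46, 45, 45, 45, 46, 46]  (not all equal)
t=15: [66, 65, 64, 63, 63, 64, 63, 63, 63, 63, 63, 63, 63, 63, 64]  (not all equal)
t=16: [48, 49, 50, 51, 52, 50, 51, 51, 52, 51, 51, 52, 52, 51, 51]  (not all equal)
t=17: [68, 68, 69, 68, 68, 69, 68, 68, 68, 68, 68, 67, 67, 68, 69]  (not all equal)
t=18: [44, 44, 44, 44, 45, 44, 44, 44, 45, 44, 44, 45, 45, 44, 44]  (not all equal)
t=19: [62, 62, 62, 62, 62, 62, 62, 62, 62, 62, 62, 62, 62, 62, 62]  (all equal)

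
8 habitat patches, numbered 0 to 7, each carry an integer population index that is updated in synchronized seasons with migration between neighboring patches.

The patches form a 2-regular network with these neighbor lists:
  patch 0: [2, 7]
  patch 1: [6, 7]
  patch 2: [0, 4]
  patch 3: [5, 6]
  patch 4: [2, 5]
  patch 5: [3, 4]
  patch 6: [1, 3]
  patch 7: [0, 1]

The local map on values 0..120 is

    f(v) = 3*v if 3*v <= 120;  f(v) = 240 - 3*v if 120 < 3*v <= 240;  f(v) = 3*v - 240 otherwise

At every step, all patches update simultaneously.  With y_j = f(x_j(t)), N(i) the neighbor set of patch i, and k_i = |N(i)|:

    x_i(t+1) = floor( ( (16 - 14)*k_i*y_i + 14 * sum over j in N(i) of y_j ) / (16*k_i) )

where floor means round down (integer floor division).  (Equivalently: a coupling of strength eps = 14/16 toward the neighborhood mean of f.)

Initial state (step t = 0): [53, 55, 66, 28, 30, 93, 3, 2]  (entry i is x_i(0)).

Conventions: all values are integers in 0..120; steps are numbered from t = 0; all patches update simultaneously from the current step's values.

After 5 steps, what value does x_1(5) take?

Answer: x_1(5) = 14

Derivation:
t=0: [53, 55, 66, 28, 30, 93, 3, 2]
t=1: [31, 15, 80, 31, 46, 81, 70, 69]
t=2: [26, 33, 85, 26, 14, 85, 64, 64]
t=3: [37, 54, 54, 37, 18, 54, 83, 83]
t=4: [51, 17, 81, 51, 75, 81, 83, 83]
t=5: [16, 14, 45, 16, 4, 45, 61, 61]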